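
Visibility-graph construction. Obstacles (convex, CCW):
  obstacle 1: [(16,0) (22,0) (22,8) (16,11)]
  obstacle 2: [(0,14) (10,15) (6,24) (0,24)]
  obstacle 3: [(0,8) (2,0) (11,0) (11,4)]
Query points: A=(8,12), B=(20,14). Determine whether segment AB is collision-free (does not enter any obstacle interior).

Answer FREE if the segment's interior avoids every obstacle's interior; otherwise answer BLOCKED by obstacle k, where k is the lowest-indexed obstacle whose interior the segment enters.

FREE

Obstacle 1 [(16,0) (22,0) (22,8) (16,11)]:
  edge (16,0)–(22,0): clear
  edge (22,0)–(22,8): clear
  edge (22,8)–(16,11): clear
  edge (16,11)–(16,0): clear
  midpoint (14,13) outside
  → clear
Obstacle 2 [(0,14) (10,15) (6,24) (0,24)]:
  edge (0,14)–(10,15): clear
  edge (10,15)–(6,24): clear
  edge (6,24)–(0,24): clear
  edge (0,24)–(0,14): clear
  midpoint (14,13) outside
  → clear
Obstacle 3 [(0,8) (2,0) (11,0) (11,4)]:
  edge (0,8)–(2,0): clear
  edge (2,0)–(11,0): clear
  edge (11,0)–(11,4): clear
  edge (11,4)–(0,8): clear
  midpoint (14,13) outside
  → clear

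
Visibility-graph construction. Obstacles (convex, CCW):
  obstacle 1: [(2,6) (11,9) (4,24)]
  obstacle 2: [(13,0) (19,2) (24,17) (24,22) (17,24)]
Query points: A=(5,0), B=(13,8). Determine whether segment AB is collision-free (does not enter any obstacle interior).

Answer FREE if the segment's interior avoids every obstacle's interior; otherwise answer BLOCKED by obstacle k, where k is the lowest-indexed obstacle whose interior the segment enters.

FREE

Obstacle 1 [(2,6) (11,9) (4,24)]:
  edge (2,6)–(11,9): clear
  edge (11,9)–(4,24): clear
  edge (4,24)–(2,6): clear
  midpoint (9,4) outside
  → clear
Obstacle 2 [(13,0) (19,2) (24,17) (24,22) (17,24)]:
  edge (13,0)–(19,2): clear
  edge (19,2)–(24,17): clear
  edge (24,17)–(24,22): clear
  edge (24,22)–(17,24): clear
  edge (17,24)–(13,0): clear
  midpoint (9,4) outside
  → clear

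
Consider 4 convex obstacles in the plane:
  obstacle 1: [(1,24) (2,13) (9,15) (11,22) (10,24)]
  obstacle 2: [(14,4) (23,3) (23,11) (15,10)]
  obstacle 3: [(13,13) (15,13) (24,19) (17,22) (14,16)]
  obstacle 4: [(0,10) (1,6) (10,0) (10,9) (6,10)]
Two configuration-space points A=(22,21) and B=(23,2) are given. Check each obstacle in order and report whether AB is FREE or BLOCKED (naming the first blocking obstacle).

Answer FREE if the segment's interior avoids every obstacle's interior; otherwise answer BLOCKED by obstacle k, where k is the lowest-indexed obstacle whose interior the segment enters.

Obstacle 1 [(1,24) (2,13) (9,15) (11,22) (10,24)]:
  edge (1,24)–(2,13): clear
  edge (2,13)–(9,15): clear
  edge (9,15)–(11,22): clear
  edge (11,22)–(10,24): clear
  edge (10,24)–(1,24): clear
  midpoint (45/2,23/2) outside
  → clear
Obstacle 2 [(14,4) (23,3) (23,11) (15,10)]:
  edge (14,4)–(23,3): crosses AB
  edge (23,3)–(23,11): clear
  edge (23,11)–(15,10): crosses AB
  edge (15,10)–(14,4): clear
  → BLOCKED
Obstacle 3 [(13,13) (15,13) (24,19) (17,22) (14,16)]:
  edge (13,13)–(15,13): clear
  edge (15,13)–(24,19): crosses AB
  edge (24,19)–(17,22): crosses AB
  edge (17,22)–(14,16): clear
  edge (14,16)–(13,13): clear
  → BLOCKED
Obstacle 4 [(0,10) (1,6) (10,0) (10,9) (6,10)]:
  edge (0,10)–(1,6): clear
  edge (1,6)–(10,0): clear
  edge (10,0)–(10,9): clear
  edge (10,9)–(6,10): clear
  edge (6,10)–(0,10): clear
  midpoint (45/2,23/2) outside
  → clear

BLOCKED by obstacle 2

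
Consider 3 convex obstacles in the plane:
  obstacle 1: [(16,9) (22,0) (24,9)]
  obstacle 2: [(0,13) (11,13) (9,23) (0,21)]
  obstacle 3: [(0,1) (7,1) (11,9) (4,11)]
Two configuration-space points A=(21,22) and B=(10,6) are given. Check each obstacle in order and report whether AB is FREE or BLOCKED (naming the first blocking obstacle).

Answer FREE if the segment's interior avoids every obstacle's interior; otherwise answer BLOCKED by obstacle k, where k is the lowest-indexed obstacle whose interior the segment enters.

Obstacle 1 [(16,9) (22,0) (24,9)]:
  edge (16,9)–(22,0): clear
  edge (22,0)–(24,9): clear
  edge (24,9)–(16,9): clear
  midpoint (31/2,14) outside
  → clear
Obstacle 2 [(0,13) (11,13) (9,23) (0,21)]:
  edge (0,13)–(11,13): clear
  edge (11,13)–(9,23): clear
  edge (9,23)–(0,21): clear
  edge (0,21)–(0,13): clear
  midpoint (31/2,14) outside
  → clear
Obstacle 3 [(0,1) (7,1) (11,9) (4,11)]:
  edge (0,1)–(7,1): clear
  edge (7,1)–(11,9): clear
  edge (11,9)–(4,11): clear
  edge (4,11)–(0,1): clear
  midpoint (31/2,14) outside
  → clear

FREE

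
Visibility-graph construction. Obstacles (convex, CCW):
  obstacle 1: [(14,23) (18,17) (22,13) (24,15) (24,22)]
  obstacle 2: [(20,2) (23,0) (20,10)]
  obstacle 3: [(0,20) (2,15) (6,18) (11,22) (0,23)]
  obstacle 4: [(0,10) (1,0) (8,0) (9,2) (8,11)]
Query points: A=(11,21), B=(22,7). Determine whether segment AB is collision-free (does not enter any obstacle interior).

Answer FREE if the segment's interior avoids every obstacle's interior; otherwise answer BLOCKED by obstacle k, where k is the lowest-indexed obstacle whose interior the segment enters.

BLOCKED by obstacle 2

Obstacle 1 [(14,23) (18,17) (22,13) (24,15) (24,22)]:
  edge (14,23)–(18,17): clear
  edge (18,17)–(22,13): clear
  edge (22,13)–(24,15): clear
  edge (24,15)–(24,22): clear
  edge (24,22)–(14,23): clear
  midpoint (33/2,14) outside
  → clear
Obstacle 2 [(20,2) (23,0) (20,10)]:
  edge (20,2)–(23,0): clear
  edge (23,0)–(20,10): crosses AB
  edge (20,10)–(20,2): crosses AB
  → BLOCKED
Obstacle 3 [(0,20) (2,15) (6,18) (11,22) (0,23)]:
  edge (0,20)–(2,15): clear
  edge (2,15)–(6,18): clear
  edge (6,18)–(11,22): clear
  edge (11,22)–(0,23): clear
  edge (0,23)–(0,20): clear
  midpoint (33/2,14) outside
  → clear
Obstacle 4 [(0,10) (1,0) (8,0) (9,2) (8,11)]:
  edge (0,10)–(1,0): clear
  edge (1,0)–(8,0): clear
  edge (8,0)–(9,2): clear
  edge (9,2)–(8,11): clear
  edge (8,11)–(0,10): clear
  midpoint (33/2,14) outside
  → clear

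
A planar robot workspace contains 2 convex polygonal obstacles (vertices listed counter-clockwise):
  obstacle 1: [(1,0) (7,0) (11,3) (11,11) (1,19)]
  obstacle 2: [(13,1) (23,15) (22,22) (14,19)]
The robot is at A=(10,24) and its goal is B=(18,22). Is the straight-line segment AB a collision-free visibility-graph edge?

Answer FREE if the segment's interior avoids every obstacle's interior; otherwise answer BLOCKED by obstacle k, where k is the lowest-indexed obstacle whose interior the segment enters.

FREE

Obstacle 1 [(1,0) (7,0) (11,3) (11,11) (1,19)]:
  edge (1,0)–(7,0): clear
  edge (7,0)–(11,3): clear
  edge (11,3)–(11,11): clear
  edge (11,11)–(1,19): clear
  edge (1,19)–(1,0): clear
  midpoint (14,23) outside
  → clear
Obstacle 2 [(13,1) (23,15) (22,22) (14,19)]:
  edge (13,1)–(23,15): clear
  edge (23,15)–(22,22): clear
  edge (22,22)–(14,19): clear
  edge (14,19)–(13,1): clear
  midpoint (14,23) outside
  → clear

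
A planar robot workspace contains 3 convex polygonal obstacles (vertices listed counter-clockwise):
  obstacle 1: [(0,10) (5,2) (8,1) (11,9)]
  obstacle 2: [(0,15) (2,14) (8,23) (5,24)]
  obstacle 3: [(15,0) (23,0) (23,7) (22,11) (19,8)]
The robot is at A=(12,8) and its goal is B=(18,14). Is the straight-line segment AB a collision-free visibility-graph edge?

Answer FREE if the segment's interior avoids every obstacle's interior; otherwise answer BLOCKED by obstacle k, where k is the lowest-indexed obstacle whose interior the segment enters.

FREE

Obstacle 1 [(0,10) (5,2) (8,1) (11,9)]:
  edge (0,10)–(5,2): clear
  edge (5,2)–(8,1): clear
  edge (8,1)–(11,9): clear
  edge (11,9)–(0,10): clear
  midpoint (15,11) outside
  → clear
Obstacle 2 [(0,15) (2,14) (8,23) (5,24)]:
  edge (0,15)–(2,14): clear
  edge (2,14)–(8,23): clear
  edge (8,23)–(5,24): clear
  edge (5,24)–(0,15): clear
  midpoint (15,11) outside
  → clear
Obstacle 3 [(15,0) (23,0) (23,7) (22,11) (19,8)]:
  edge (15,0)–(23,0): clear
  edge (23,0)–(23,7): clear
  edge (23,7)–(22,11): clear
  edge (22,11)–(19,8): clear
  edge (19,8)–(15,0): clear
  midpoint (15,11) outside
  → clear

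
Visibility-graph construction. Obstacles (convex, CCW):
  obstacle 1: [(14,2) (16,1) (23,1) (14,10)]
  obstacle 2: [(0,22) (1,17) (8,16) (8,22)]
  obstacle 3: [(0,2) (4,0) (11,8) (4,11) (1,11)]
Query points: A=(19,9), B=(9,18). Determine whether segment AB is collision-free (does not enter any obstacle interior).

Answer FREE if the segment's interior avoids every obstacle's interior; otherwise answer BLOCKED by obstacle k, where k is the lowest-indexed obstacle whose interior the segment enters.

FREE

Obstacle 1 [(14,2) (16,1) (23,1) (14,10)]:
  edge (14,2)–(16,1): clear
  edge (16,1)–(23,1): clear
  edge (23,1)–(14,10): clear
  edge (14,10)–(14,2): clear
  midpoint (14,27/2) outside
  → clear
Obstacle 2 [(0,22) (1,17) (8,16) (8,22)]:
  edge (0,22)–(1,17): clear
  edge (1,17)–(8,16): clear
  edge (8,16)–(8,22): clear
  edge (8,22)–(0,22): clear
  midpoint (14,27/2) outside
  → clear
Obstacle 3 [(0,2) (4,0) (11,8) (4,11) (1,11)]:
  edge (0,2)–(4,0): clear
  edge (4,0)–(11,8): clear
  edge (11,8)–(4,11): clear
  edge (4,11)–(1,11): clear
  edge (1,11)–(0,2): clear
  midpoint (14,27/2) outside
  → clear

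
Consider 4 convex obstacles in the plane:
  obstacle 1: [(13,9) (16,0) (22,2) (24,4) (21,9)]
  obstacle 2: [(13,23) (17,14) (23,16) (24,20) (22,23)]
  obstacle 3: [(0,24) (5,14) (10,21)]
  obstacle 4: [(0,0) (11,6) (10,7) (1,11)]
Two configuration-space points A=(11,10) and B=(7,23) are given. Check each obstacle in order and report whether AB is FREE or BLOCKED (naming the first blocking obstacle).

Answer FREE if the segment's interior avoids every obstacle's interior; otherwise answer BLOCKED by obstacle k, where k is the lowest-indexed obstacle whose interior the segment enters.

Obstacle 1 [(13,9) (16,0) (22,2) (24,4) (21,9)]:
  edge (13,9)–(16,0): clear
  edge (16,0)–(22,2): clear
  edge (22,2)–(24,4): clear
  edge (24,4)–(21,9): clear
  edge (21,9)–(13,9): clear
  midpoint (9,33/2) outside
  → clear
Obstacle 2 [(13,23) (17,14) (23,16) (24,20) (22,23)]:
  edge (13,23)–(17,14): clear
  edge (17,14)–(23,16): clear
  edge (23,16)–(24,20): clear
  edge (24,20)–(22,23): clear
  edge (22,23)–(13,23): clear
  midpoint (9,33/2) outside
  → clear
Obstacle 3 [(0,24) (5,14) (10,21)]:
  edge (0,24)–(5,14): clear
  edge (5,14)–(10,21): crosses AB
  edge (10,21)–(0,24): crosses AB
  → BLOCKED
Obstacle 4 [(0,0) (11,6) (10,7) (1,11)]:
  edge (0,0)–(11,6): clear
  edge (11,6)–(10,7): clear
  edge (10,7)–(1,11): clear
  edge (1,11)–(0,0): clear
  midpoint (9,33/2) outside
  → clear

BLOCKED by obstacle 3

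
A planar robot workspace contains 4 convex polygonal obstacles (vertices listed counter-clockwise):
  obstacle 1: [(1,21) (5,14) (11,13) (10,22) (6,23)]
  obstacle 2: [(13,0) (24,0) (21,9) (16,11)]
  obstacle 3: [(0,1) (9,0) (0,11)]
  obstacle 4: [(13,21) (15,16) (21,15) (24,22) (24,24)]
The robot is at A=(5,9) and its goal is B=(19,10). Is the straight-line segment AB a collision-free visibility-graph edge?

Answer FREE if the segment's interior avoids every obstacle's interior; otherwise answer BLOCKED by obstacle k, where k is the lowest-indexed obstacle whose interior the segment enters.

BLOCKED by obstacle 2

Obstacle 1 [(1,21) (5,14) (11,13) (10,22) (6,23)]:
  edge (1,21)–(5,14): clear
  edge (5,14)–(11,13): clear
  edge (11,13)–(10,22): clear
  edge (10,22)–(6,23): clear
  edge (6,23)–(1,21): clear
  midpoint (12,19/2) outside
  → clear
Obstacle 2 [(13,0) (24,0) (21,9) (16,11)]:
  edge (13,0)–(24,0): clear
  edge (24,0)–(21,9): clear
  edge (21,9)–(16,11): crosses AB
  edge (16,11)–(13,0): crosses AB
  → BLOCKED
Obstacle 3 [(0,1) (9,0) (0,11)]:
  edge (0,1)–(9,0): clear
  edge (9,0)–(0,11): clear
  edge (0,11)–(0,1): clear
  midpoint (12,19/2) outside
  → clear
Obstacle 4 [(13,21) (15,16) (21,15) (24,22) (24,24)]:
  edge (13,21)–(15,16): clear
  edge (15,16)–(21,15): clear
  edge (21,15)–(24,22): clear
  edge (24,22)–(24,24): clear
  edge (24,24)–(13,21): clear
  midpoint (12,19/2) outside
  → clear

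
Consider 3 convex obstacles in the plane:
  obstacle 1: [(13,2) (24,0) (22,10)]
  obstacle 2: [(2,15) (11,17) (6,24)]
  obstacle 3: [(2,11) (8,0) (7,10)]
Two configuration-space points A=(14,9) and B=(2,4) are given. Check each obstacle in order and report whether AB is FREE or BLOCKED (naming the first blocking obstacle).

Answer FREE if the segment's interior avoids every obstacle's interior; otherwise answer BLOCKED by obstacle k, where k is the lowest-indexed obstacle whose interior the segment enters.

BLOCKED by obstacle 3

Obstacle 1 [(13,2) (24,0) (22,10)]:
  edge (13,2)–(24,0): clear
  edge (24,0)–(22,10): clear
  edge (22,10)–(13,2): clear
  midpoint (8,13/2) outside
  → clear
Obstacle 2 [(2,15) (11,17) (6,24)]:
  edge (2,15)–(11,17): clear
  edge (11,17)–(6,24): clear
  edge (6,24)–(2,15): clear
  midpoint (8,13/2) outside
  → clear
Obstacle 3 [(2,11) (8,0) (7,10)]:
  edge (2,11)–(8,0): crosses AB
  edge (8,0)–(7,10): crosses AB
  edge (7,10)–(2,11): clear
  → BLOCKED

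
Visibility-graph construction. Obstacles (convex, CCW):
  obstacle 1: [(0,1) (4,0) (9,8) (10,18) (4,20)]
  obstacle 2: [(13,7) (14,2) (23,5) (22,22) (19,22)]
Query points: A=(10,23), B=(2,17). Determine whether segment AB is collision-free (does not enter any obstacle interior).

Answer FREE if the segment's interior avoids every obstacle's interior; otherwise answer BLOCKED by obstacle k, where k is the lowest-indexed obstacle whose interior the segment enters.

Obstacle 1 [(0,1) (4,0) (9,8) (10,18) (4,20)]:
  edge (0,1)–(4,0): clear
  edge (4,0)–(9,8): clear
  edge (9,8)–(10,18): clear
  edge (10,18)–(4,20): crosses AB
  edge (4,20)–(0,1): crosses AB
  → BLOCKED
Obstacle 2 [(13,7) (14,2) (23,5) (22,22) (19,22)]:
  edge (13,7)–(14,2): clear
  edge (14,2)–(23,5): clear
  edge (23,5)–(22,22): clear
  edge (22,22)–(19,22): clear
  edge (19,22)–(13,7): clear
  midpoint (6,20) outside
  → clear

BLOCKED by obstacle 1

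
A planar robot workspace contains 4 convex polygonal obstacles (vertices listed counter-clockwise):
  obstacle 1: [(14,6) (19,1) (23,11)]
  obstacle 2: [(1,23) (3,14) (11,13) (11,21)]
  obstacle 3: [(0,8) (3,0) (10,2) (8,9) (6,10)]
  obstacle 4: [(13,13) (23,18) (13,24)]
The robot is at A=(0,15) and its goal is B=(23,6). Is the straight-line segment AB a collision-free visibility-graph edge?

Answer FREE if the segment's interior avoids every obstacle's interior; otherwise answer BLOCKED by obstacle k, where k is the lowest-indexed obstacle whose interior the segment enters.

BLOCKED by obstacle 1

Obstacle 1 [(14,6) (19,1) (23,11)]:
  edge (14,6)–(19,1): clear
  edge (19,1)–(23,11): crosses AB
  edge (23,11)–(14,6): crosses AB
  → BLOCKED
Obstacle 2 [(1,23) (3,14) (11,13) (11,21)]:
  edge (1,23)–(3,14): clear
  edge (3,14)–(11,13): clear
  edge (11,13)–(11,21): clear
  edge (11,21)–(1,23): clear
  midpoint (23/2,21/2) outside
  → clear
Obstacle 3 [(0,8) (3,0) (10,2) (8,9) (6,10)]:
  edge (0,8)–(3,0): clear
  edge (3,0)–(10,2): clear
  edge (10,2)–(8,9): clear
  edge (8,9)–(6,10): clear
  edge (6,10)–(0,8): clear
  midpoint (23/2,21/2) outside
  → clear
Obstacle 4 [(13,13) (23,18) (13,24)]:
  edge (13,13)–(23,18): clear
  edge (23,18)–(13,24): clear
  edge (13,24)–(13,13): clear
  midpoint (23/2,21/2) outside
  → clear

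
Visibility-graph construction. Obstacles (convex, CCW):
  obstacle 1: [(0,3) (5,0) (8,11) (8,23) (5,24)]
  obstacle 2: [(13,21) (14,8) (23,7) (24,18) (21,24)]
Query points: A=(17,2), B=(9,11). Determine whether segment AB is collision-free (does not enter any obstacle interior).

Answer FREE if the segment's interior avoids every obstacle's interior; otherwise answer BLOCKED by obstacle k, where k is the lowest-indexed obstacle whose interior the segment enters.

FREE

Obstacle 1 [(0,3) (5,0) (8,11) (8,23) (5,24)]:
  edge (0,3)–(5,0): clear
  edge (5,0)–(8,11): clear
  edge (8,11)–(8,23): clear
  edge (8,23)–(5,24): clear
  edge (5,24)–(0,3): clear
  midpoint (13,13/2) outside
  → clear
Obstacle 2 [(13,21) (14,8) (23,7) (24,18) (21,24)]:
  edge (13,21)–(14,8): clear
  edge (14,8)–(23,7): clear
  edge (23,7)–(24,18): clear
  edge (24,18)–(21,24): clear
  edge (21,24)–(13,21): clear
  midpoint (13,13/2) outside
  → clear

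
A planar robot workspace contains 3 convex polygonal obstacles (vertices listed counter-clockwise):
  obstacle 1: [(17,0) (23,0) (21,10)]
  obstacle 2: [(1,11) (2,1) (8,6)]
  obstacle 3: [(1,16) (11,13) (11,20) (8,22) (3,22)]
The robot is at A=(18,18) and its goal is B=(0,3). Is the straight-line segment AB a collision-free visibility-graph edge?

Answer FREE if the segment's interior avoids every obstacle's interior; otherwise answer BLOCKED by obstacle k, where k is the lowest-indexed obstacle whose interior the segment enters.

BLOCKED by obstacle 2

Obstacle 1 [(17,0) (23,0) (21,10)]:
  edge (17,0)–(23,0): clear
  edge (23,0)–(21,10): clear
  edge (21,10)–(17,0): clear
  midpoint (9,21/2) outside
  → clear
Obstacle 2 [(1,11) (2,1) (8,6)]:
  edge (1,11)–(2,1): crosses AB
  edge (2,1)–(8,6): clear
  edge (8,6)–(1,11): crosses AB
  → BLOCKED
Obstacle 3 [(1,16) (11,13) (11,20) (8,22) (3,22)]:
  edge (1,16)–(11,13): clear
  edge (11,13)–(11,20): clear
  edge (11,20)–(8,22): clear
  edge (8,22)–(3,22): clear
  edge (3,22)–(1,16): clear
  midpoint (9,21/2) outside
  → clear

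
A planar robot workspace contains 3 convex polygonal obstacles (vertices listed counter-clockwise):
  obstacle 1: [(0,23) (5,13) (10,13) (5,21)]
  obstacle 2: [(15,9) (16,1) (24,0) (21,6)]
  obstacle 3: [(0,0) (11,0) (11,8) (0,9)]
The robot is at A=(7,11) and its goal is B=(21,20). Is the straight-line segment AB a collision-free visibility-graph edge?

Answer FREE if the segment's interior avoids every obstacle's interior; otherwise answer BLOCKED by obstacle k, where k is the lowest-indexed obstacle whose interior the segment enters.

FREE

Obstacle 1 [(0,23) (5,13) (10,13) (5,21)]:
  edge (0,23)–(5,13): clear
  edge (5,13)–(10,13): clear
  edge (10,13)–(5,21): clear
  edge (5,21)–(0,23): clear
  midpoint (14,31/2) outside
  → clear
Obstacle 2 [(15,9) (16,1) (24,0) (21,6)]:
  edge (15,9)–(16,1): clear
  edge (16,1)–(24,0): clear
  edge (24,0)–(21,6): clear
  edge (21,6)–(15,9): clear
  midpoint (14,31/2) outside
  → clear
Obstacle 3 [(0,0) (11,0) (11,8) (0,9)]:
  edge (0,0)–(11,0): clear
  edge (11,0)–(11,8): clear
  edge (11,8)–(0,9): clear
  edge (0,9)–(0,0): clear
  midpoint (14,31/2) outside
  → clear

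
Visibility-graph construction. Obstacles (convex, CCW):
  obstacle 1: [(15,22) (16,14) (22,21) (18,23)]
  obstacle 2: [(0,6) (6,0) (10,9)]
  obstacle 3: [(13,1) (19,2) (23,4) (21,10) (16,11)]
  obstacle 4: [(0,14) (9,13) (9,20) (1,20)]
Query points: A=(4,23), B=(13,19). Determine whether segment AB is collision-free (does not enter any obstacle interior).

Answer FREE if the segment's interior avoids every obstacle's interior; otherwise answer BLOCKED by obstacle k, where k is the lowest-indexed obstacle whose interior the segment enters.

Obstacle 1 [(15,22) (16,14) (22,21) (18,23)]:
  edge (15,22)–(16,14): clear
  edge (16,14)–(22,21): clear
  edge (22,21)–(18,23): clear
  edge (18,23)–(15,22): clear
  midpoint (17/2,21) outside
  → clear
Obstacle 2 [(0,6) (6,0) (10,9)]:
  edge (0,6)–(6,0): clear
  edge (6,0)–(10,9): clear
  edge (10,9)–(0,6): clear
  midpoint (17/2,21) outside
  → clear
Obstacle 3 [(13,1) (19,2) (23,4) (21,10) (16,11)]:
  edge (13,1)–(19,2): clear
  edge (19,2)–(23,4): clear
  edge (23,4)–(21,10): clear
  edge (21,10)–(16,11): clear
  edge (16,11)–(13,1): clear
  midpoint (17/2,21) outside
  → clear
Obstacle 4 [(0,14) (9,13) (9,20) (1,20)]:
  edge (0,14)–(9,13): clear
  edge (9,13)–(9,20): clear
  edge (9,20)–(1,20): clear
  edge (1,20)–(0,14): clear
  midpoint (17/2,21) outside
  → clear

FREE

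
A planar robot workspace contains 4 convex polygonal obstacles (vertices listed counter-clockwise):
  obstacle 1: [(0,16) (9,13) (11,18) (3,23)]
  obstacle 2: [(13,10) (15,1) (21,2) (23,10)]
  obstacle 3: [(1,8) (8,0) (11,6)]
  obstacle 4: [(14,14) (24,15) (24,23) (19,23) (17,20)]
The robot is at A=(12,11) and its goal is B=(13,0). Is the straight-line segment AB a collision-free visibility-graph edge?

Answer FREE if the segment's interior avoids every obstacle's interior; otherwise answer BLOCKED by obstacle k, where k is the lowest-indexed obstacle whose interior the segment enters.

FREE

Obstacle 1 [(0,16) (9,13) (11,18) (3,23)]:
  edge (0,16)–(9,13): clear
  edge (9,13)–(11,18): clear
  edge (11,18)–(3,23): clear
  edge (3,23)–(0,16): clear
  midpoint (25/2,11/2) outside
  → clear
Obstacle 2 [(13,10) (15,1) (21,2) (23,10)]:
  edge (13,10)–(15,1): clear
  edge (15,1)–(21,2): clear
  edge (21,2)–(23,10): clear
  edge (23,10)–(13,10): clear
  midpoint (25/2,11/2) outside
  → clear
Obstacle 3 [(1,8) (8,0) (11,6)]:
  edge (1,8)–(8,0): clear
  edge (8,0)–(11,6): clear
  edge (11,6)–(1,8): clear
  midpoint (25/2,11/2) outside
  → clear
Obstacle 4 [(14,14) (24,15) (24,23) (19,23) (17,20)]:
  edge (14,14)–(24,15): clear
  edge (24,15)–(24,23): clear
  edge (24,23)–(19,23): clear
  edge (19,23)–(17,20): clear
  edge (17,20)–(14,14): clear
  midpoint (25/2,11/2) outside
  → clear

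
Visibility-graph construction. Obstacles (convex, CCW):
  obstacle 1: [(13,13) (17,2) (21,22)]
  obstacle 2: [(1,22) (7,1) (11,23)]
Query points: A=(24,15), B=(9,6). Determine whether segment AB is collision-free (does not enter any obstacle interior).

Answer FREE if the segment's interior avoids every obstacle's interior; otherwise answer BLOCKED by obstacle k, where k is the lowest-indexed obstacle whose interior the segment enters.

BLOCKED by obstacle 1

Obstacle 1 [(13,13) (17,2) (21,22)]:
  edge (13,13)–(17,2): crosses AB
  edge (17,2)–(21,22): crosses AB
  edge (21,22)–(13,13): clear
  → BLOCKED
Obstacle 2 [(1,22) (7,1) (11,23)]:
  edge (1,22)–(7,1): clear
  edge (7,1)–(11,23): clear
  edge (11,23)–(1,22): clear
  midpoint (33/2,21/2) outside
  → clear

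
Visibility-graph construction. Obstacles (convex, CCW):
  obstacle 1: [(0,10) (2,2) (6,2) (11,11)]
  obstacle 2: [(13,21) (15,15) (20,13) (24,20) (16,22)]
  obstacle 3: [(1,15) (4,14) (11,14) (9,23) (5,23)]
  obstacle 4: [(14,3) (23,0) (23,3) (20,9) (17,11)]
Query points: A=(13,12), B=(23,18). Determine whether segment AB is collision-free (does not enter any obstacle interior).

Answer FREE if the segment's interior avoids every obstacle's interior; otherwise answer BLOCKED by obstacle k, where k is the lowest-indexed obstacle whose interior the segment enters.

BLOCKED by obstacle 2

Obstacle 1 [(0,10) (2,2) (6,2) (11,11)]:
  edge (0,10)–(2,2): clear
  edge (2,2)–(6,2): clear
  edge (6,2)–(11,11): clear
  edge (11,11)–(0,10): clear
  midpoint (18,15) outside
  → clear
Obstacle 2 [(13,21) (15,15) (20,13) (24,20) (16,22)]:
  edge (13,21)–(15,15): clear
  edge (15,15)–(20,13): crosses AB
  edge (20,13)–(24,20): crosses AB
  edge (24,20)–(16,22): clear
  edge (16,22)–(13,21): clear
  → BLOCKED
Obstacle 3 [(1,15) (4,14) (11,14) (9,23) (5,23)]:
  edge (1,15)–(4,14): clear
  edge (4,14)–(11,14): clear
  edge (11,14)–(9,23): clear
  edge (9,23)–(5,23): clear
  edge (5,23)–(1,15): clear
  midpoint (18,15) outside
  → clear
Obstacle 4 [(14,3) (23,0) (23,3) (20,9) (17,11)]:
  edge (14,3)–(23,0): clear
  edge (23,0)–(23,3): clear
  edge (23,3)–(20,9): clear
  edge (20,9)–(17,11): clear
  edge (17,11)–(14,3): clear
  midpoint (18,15) outside
  → clear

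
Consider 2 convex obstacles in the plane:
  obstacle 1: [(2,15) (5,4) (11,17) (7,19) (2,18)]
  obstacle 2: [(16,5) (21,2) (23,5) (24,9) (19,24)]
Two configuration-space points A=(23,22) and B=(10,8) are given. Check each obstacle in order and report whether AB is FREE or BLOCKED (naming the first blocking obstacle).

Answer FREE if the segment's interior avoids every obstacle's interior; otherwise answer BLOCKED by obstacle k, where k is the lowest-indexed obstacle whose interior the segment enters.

Obstacle 1 [(2,15) (5,4) (11,17) (7,19) (2,18)]:
  edge (2,15)–(5,4): clear
  edge (5,4)–(11,17): clear
  edge (11,17)–(7,19): clear
  edge (7,19)–(2,18): clear
  edge (2,18)–(2,15): clear
  midpoint (33/2,15) outside
  → clear
Obstacle 2 [(16,5) (21,2) (23,5) (24,9) (19,24)]:
  edge (16,5)–(21,2): clear
  edge (21,2)–(23,5): clear
  edge (23,5)–(24,9): clear
  edge (24,9)–(19,24): crosses AB
  edge (19,24)–(16,5): crosses AB
  → BLOCKED

BLOCKED by obstacle 2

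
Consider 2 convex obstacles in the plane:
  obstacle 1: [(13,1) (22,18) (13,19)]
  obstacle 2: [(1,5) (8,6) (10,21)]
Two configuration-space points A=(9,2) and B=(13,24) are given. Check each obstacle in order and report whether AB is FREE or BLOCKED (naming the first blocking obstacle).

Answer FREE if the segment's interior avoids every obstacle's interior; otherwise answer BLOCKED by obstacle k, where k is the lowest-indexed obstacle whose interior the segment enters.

FREE

Obstacle 1 [(13,1) (22,18) (13,19)]:
  edge (13,1)–(22,18): clear
  edge (22,18)–(13,19): clear
  edge (13,19)–(13,1): clear
  midpoint (11,13) outside
  → clear
Obstacle 2 [(1,5) (8,6) (10,21)]:
  edge (1,5)–(8,6): clear
  edge (8,6)–(10,21): clear
  edge (10,21)–(1,5): clear
  midpoint (11,13) outside
  → clear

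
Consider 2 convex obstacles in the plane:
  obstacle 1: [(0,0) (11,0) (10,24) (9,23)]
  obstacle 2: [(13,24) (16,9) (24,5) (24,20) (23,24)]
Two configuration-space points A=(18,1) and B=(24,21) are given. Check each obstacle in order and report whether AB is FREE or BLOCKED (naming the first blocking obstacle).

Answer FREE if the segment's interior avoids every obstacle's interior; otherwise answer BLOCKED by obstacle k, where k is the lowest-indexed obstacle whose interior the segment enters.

BLOCKED by obstacle 2

Obstacle 1 [(0,0) (11,0) (10,24) (9,23)]:
  edge (0,0)–(11,0): clear
  edge (11,0)–(10,24): clear
  edge (10,24)–(9,23): clear
  edge (9,23)–(0,0): clear
  midpoint (21,11) outside
  → clear
Obstacle 2 [(13,24) (16,9) (24,5) (24,20) (23,24)]:
  edge (13,24)–(16,9): clear
  edge (16,9)–(24,5): crosses AB
  edge (24,5)–(24,20): clear
  edge (24,20)–(23,24): crosses AB
  edge (23,24)–(13,24): clear
  → BLOCKED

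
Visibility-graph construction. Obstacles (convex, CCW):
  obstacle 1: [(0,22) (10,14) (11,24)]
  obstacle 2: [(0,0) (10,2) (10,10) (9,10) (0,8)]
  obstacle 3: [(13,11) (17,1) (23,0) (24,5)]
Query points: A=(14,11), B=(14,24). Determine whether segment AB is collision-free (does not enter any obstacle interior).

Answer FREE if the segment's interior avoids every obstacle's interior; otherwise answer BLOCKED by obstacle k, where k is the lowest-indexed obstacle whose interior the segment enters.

FREE

Obstacle 1 [(0,22) (10,14) (11,24)]:
  edge (0,22)–(10,14): clear
  edge (10,14)–(11,24): clear
  edge (11,24)–(0,22): clear
  midpoint (14,35/2) outside
  → clear
Obstacle 2 [(0,0) (10,2) (10,10) (9,10) (0,8)]:
  edge (0,0)–(10,2): clear
  edge (10,2)–(10,10): clear
  edge (10,10)–(9,10): clear
  edge (9,10)–(0,8): clear
  edge (0,8)–(0,0): clear
  midpoint (14,35/2) outside
  → clear
Obstacle 3 [(13,11) (17,1) (23,0) (24,5)]:
  edge (13,11)–(17,1): clear
  edge (17,1)–(23,0): clear
  edge (23,0)–(24,5): clear
  edge (24,5)–(13,11): clear
  midpoint (14,35/2) outside
  → clear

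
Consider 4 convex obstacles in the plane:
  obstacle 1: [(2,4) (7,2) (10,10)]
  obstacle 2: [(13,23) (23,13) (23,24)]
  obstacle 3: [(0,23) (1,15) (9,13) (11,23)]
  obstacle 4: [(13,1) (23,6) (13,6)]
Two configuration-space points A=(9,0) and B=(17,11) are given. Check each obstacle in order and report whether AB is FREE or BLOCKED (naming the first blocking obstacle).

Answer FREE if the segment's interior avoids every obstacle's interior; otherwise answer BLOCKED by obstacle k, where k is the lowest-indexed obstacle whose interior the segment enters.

BLOCKED by obstacle 4

Obstacle 1 [(2,4) (7,2) (10,10)]:
  edge (2,4)–(7,2): clear
  edge (7,2)–(10,10): clear
  edge (10,10)–(2,4): clear
  midpoint (13,11/2) outside
  → clear
Obstacle 2 [(13,23) (23,13) (23,24)]:
  edge (13,23)–(23,13): clear
  edge (23,13)–(23,24): clear
  edge (23,24)–(13,23): clear
  midpoint (13,11/2) outside
  → clear
Obstacle 3 [(0,23) (1,15) (9,13) (11,23)]:
  edge (0,23)–(1,15): clear
  edge (1,15)–(9,13): clear
  edge (9,13)–(11,23): clear
  edge (11,23)–(0,23): clear
  midpoint (13,11/2) outside
  → clear
Obstacle 4 [(13,1) (23,6) (13,6)]:
  edge (13,1)–(23,6): clear
  edge (23,6)–(13,6): crosses AB
  edge (13,6)–(13,1): crosses AB
  → BLOCKED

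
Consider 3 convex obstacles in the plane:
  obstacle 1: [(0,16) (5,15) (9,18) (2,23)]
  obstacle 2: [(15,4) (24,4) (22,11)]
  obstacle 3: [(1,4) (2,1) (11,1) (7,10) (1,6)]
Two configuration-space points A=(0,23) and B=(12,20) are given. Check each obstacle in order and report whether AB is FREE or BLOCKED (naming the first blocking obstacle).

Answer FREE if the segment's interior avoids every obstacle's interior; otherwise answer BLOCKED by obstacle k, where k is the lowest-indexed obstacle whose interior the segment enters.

Obstacle 1 [(0,16) (5,15) (9,18) (2,23)]:
  edge (0,16)–(5,15): clear
  edge (5,15)–(9,18): clear
  edge (9,18)–(2,23): crosses AB
  edge (2,23)–(0,16): crosses AB
  → BLOCKED
Obstacle 2 [(15,4) (24,4) (22,11)]:
  edge (15,4)–(24,4): clear
  edge (24,4)–(22,11): clear
  edge (22,11)–(15,4): clear
  midpoint (6,43/2) outside
  → clear
Obstacle 3 [(1,4) (2,1) (11,1) (7,10) (1,6)]:
  edge (1,4)–(2,1): clear
  edge (2,1)–(11,1): clear
  edge (11,1)–(7,10): clear
  edge (7,10)–(1,6): clear
  edge (1,6)–(1,4): clear
  midpoint (6,43/2) outside
  → clear

BLOCKED by obstacle 1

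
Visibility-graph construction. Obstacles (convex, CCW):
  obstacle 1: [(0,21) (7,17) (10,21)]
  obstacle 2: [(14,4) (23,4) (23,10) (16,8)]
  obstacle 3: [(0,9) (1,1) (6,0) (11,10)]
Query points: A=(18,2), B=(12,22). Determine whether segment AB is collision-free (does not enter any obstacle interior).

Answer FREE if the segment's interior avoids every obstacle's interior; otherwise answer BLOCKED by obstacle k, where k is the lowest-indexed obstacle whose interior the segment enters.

BLOCKED by obstacle 2

Obstacle 1 [(0,21) (7,17) (10,21)]:
  edge (0,21)–(7,17): clear
  edge (7,17)–(10,21): clear
  edge (10,21)–(0,21): clear
  midpoint (15,12) outside
  → clear
Obstacle 2 [(14,4) (23,4) (23,10) (16,8)]:
  edge (14,4)–(23,4): crosses AB
  edge (23,4)–(23,10): clear
  edge (23,10)–(16,8): crosses AB
  edge (16,8)–(14,4): clear
  → BLOCKED
Obstacle 3 [(0,9) (1,1) (6,0) (11,10)]:
  edge (0,9)–(1,1): clear
  edge (1,1)–(6,0): clear
  edge (6,0)–(11,10): clear
  edge (11,10)–(0,9): clear
  midpoint (15,12) outside
  → clear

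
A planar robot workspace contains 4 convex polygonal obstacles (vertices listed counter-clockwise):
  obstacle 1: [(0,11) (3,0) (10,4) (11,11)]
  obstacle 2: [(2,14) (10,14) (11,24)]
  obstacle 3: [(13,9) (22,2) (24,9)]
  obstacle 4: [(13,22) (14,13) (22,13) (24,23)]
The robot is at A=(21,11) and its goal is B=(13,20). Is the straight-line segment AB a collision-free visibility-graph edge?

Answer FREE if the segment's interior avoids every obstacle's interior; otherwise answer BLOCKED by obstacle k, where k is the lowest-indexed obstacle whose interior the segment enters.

BLOCKED by obstacle 4

Obstacle 1 [(0,11) (3,0) (10,4) (11,11)]:
  edge (0,11)–(3,0): clear
  edge (3,0)–(10,4): clear
  edge (10,4)–(11,11): clear
  edge (11,11)–(0,11): clear
  midpoint (17,31/2) outside
  → clear
Obstacle 2 [(2,14) (10,14) (11,24)]:
  edge (2,14)–(10,14): clear
  edge (10,14)–(11,24): clear
  edge (11,24)–(2,14): clear
  midpoint (17,31/2) outside
  → clear
Obstacle 3 [(13,9) (22,2) (24,9)]:
  edge (13,9)–(22,2): clear
  edge (22,2)–(24,9): clear
  edge (24,9)–(13,9): clear
  midpoint (17,31/2) outside
  → clear
Obstacle 4 [(13,22) (14,13) (22,13) (24,23)]:
  edge (13,22)–(14,13): crosses AB
  edge (14,13)–(22,13): crosses AB
  edge (22,13)–(24,23): clear
  edge (24,23)–(13,22): clear
  → BLOCKED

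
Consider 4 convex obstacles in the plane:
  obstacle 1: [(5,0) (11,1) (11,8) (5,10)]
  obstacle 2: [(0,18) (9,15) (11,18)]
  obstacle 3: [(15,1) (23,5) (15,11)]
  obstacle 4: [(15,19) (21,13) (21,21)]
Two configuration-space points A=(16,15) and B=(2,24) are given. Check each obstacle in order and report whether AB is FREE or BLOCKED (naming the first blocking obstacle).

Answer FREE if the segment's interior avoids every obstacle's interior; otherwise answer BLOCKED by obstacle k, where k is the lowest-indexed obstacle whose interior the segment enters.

Obstacle 1 [(5,0) (11,1) (11,8) (5,10)]:
  edge (5,0)–(11,1): clear
  edge (11,1)–(11,8): clear
  edge (11,8)–(5,10): clear
  edge (5,10)–(5,0): clear
  midpoint (9,39/2) outside
  → clear
Obstacle 2 [(0,18) (9,15) (11,18)]:
  edge (0,18)–(9,15): clear
  edge (9,15)–(11,18): clear
  edge (11,18)–(0,18): clear
  midpoint (9,39/2) outside
  → clear
Obstacle 3 [(15,1) (23,5) (15,11)]:
  edge (15,1)–(23,5): clear
  edge (23,5)–(15,11): clear
  edge (15,11)–(15,1): clear
  midpoint (9,39/2) outside
  → clear
Obstacle 4 [(15,19) (21,13) (21,21)]:
  edge (15,19)–(21,13): clear
  edge (21,13)–(21,21): clear
  edge (21,21)–(15,19): clear
  midpoint (9,39/2) outside
  → clear

FREE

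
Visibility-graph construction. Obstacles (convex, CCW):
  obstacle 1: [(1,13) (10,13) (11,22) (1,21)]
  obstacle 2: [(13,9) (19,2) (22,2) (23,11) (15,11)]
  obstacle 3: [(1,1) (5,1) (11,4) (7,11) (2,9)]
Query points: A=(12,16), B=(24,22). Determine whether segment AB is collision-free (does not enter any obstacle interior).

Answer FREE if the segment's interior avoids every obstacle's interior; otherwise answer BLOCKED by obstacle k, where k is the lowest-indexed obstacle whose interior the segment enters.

FREE

Obstacle 1 [(1,13) (10,13) (11,22) (1,21)]:
  edge (1,13)–(10,13): clear
  edge (10,13)–(11,22): clear
  edge (11,22)–(1,21): clear
  edge (1,21)–(1,13): clear
  midpoint (18,19) outside
  → clear
Obstacle 2 [(13,9) (19,2) (22,2) (23,11) (15,11)]:
  edge (13,9)–(19,2): clear
  edge (19,2)–(22,2): clear
  edge (22,2)–(23,11): clear
  edge (23,11)–(15,11): clear
  edge (15,11)–(13,9): clear
  midpoint (18,19) outside
  → clear
Obstacle 3 [(1,1) (5,1) (11,4) (7,11) (2,9)]:
  edge (1,1)–(5,1): clear
  edge (5,1)–(11,4): clear
  edge (11,4)–(7,11): clear
  edge (7,11)–(2,9): clear
  edge (2,9)–(1,1): clear
  midpoint (18,19) outside
  → clear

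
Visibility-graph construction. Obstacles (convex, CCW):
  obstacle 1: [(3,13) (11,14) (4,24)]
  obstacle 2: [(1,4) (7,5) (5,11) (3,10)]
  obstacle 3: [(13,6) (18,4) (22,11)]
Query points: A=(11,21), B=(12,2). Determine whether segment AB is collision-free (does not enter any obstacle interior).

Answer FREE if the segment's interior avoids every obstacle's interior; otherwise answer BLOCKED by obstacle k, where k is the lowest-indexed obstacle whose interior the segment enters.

Obstacle 1 [(3,13) (11,14) (4,24)]:
  edge (3,13)–(11,14): clear
  edge (11,14)–(4,24): clear
  edge (4,24)–(3,13): clear
  midpoint (23/2,23/2) outside
  → clear
Obstacle 2 [(1,4) (7,5) (5,11) (3,10)]:
  edge (1,4)–(7,5): clear
  edge (7,5)–(5,11): clear
  edge (5,11)–(3,10): clear
  edge (3,10)–(1,4): clear
  midpoint (23/2,23/2) outside
  → clear
Obstacle 3 [(13,6) (18,4) (22,11)]:
  edge (13,6)–(18,4): clear
  edge (18,4)–(22,11): clear
  edge (22,11)–(13,6): clear
  midpoint (23/2,23/2) outside
  → clear

FREE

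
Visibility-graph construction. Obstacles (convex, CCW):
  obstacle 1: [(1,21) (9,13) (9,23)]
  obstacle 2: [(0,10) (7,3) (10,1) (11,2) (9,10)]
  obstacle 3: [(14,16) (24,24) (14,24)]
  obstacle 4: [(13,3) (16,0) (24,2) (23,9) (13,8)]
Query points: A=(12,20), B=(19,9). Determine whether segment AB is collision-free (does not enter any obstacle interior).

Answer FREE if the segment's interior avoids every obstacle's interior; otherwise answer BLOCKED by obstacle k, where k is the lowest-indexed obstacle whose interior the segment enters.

BLOCKED by obstacle 3

Obstacle 1 [(1,21) (9,13) (9,23)]:
  edge (1,21)–(9,13): clear
  edge (9,13)–(9,23): clear
  edge (9,23)–(1,21): clear
  midpoint (31/2,29/2) outside
  → clear
Obstacle 2 [(0,10) (7,3) (10,1) (11,2) (9,10)]:
  edge (0,10)–(7,3): clear
  edge (7,3)–(10,1): clear
  edge (10,1)–(11,2): clear
  edge (11,2)–(9,10): clear
  edge (9,10)–(0,10): clear
  midpoint (31/2,29/2) outside
  → clear
Obstacle 3 [(14,16) (24,24) (14,24)]:
  edge (14,16)–(24,24): crosses AB
  edge (24,24)–(14,24): clear
  edge (14,24)–(14,16): crosses AB
  → BLOCKED
Obstacle 4 [(13,3) (16,0) (24,2) (23,9) (13,8)]:
  edge (13,3)–(16,0): clear
  edge (16,0)–(24,2): clear
  edge (24,2)–(23,9): clear
  edge (23,9)–(13,8): clear
  edge (13,8)–(13,3): clear
  midpoint (31/2,29/2) outside
  → clear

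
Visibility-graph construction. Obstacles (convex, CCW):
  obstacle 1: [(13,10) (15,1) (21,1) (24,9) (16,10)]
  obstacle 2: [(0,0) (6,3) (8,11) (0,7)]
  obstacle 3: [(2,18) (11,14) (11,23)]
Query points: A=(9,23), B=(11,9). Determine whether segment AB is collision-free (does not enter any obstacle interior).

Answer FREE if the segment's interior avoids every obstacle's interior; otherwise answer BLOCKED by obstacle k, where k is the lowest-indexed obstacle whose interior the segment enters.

BLOCKED by obstacle 3

Obstacle 1 [(13,10) (15,1) (21,1) (24,9) (16,10)]:
  edge (13,10)–(15,1): clear
  edge (15,1)–(21,1): clear
  edge (21,1)–(24,9): clear
  edge (24,9)–(16,10): clear
  edge (16,10)–(13,10): clear
  midpoint (10,16) outside
  → clear
Obstacle 2 [(0,0) (6,3) (8,11) (0,7)]:
  edge (0,0)–(6,3): clear
  edge (6,3)–(8,11): clear
  edge (8,11)–(0,7): clear
  edge (0,7)–(0,0): clear
  midpoint (10,16) outside
  → clear
Obstacle 3 [(2,18) (11,14) (11,23)]:
  edge (2,18)–(11,14): crosses AB
  edge (11,14)–(11,23): clear
  edge (11,23)–(2,18): crosses AB
  → BLOCKED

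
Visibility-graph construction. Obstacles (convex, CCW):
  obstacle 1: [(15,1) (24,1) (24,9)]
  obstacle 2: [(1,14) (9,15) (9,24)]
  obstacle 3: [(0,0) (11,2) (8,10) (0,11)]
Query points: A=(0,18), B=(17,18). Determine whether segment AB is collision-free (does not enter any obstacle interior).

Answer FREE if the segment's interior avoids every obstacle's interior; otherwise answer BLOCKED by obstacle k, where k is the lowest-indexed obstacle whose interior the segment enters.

BLOCKED by obstacle 2

Obstacle 1 [(15,1) (24,1) (24,9)]:
  edge (15,1)–(24,1): clear
  edge (24,1)–(24,9): clear
  edge (24,9)–(15,1): clear
  midpoint (17/2,18) outside
  → clear
Obstacle 2 [(1,14) (9,15) (9,24)]:
  edge (1,14)–(9,15): clear
  edge (9,15)–(9,24): crosses AB
  edge (9,24)–(1,14): crosses AB
  → BLOCKED
Obstacle 3 [(0,0) (11,2) (8,10) (0,11)]:
  edge (0,0)–(11,2): clear
  edge (11,2)–(8,10): clear
  edge (8,10)–(0,11): clear
  edge (0,11)–(0,0): clear
  midpoint (17/2,18) outside
  → clear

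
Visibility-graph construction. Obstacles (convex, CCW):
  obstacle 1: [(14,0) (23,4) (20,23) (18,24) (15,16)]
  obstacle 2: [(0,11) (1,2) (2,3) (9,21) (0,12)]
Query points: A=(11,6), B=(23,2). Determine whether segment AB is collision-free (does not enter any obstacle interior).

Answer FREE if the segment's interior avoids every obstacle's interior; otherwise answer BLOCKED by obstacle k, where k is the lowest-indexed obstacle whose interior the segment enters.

BLOCKED by obstacle 1

Obstacle 1 [(14,0) (23,4) (20,23) (18,24) (15,16)]:
  edge (14,0)–(23,4): crosses AB
  edge (23,4)–(20,23): clear
  edge (20,23)–(18,24): clear
  edge (18,24)–(15,16): clear
  edge (15,16)–(14,0): crosses AB
  → BLOCKED
Obstacle 2 [(0,11) (1,2) (2,3) (9,21) (0,12)]:
  edge (0,11)–(1,2): clear
  edge (1,2)–(2,3): clear
  edge (2,3)–(9,21): clear
  edge (9,21)–(0,12): clear
  edge (0,12)–(0,11): clear
  midpoint (17,4) outside
  → clear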